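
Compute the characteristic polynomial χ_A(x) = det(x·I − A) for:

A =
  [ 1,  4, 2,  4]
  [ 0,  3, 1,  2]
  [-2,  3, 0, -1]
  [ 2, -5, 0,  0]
x^4 - 4*x^3 + 6*x^2 - 4*x + 1

Expanding det(x·I − A) (e.g. by cofactor expansion or by noting that A is similar to its Jordan form J, which has the same characteristic polynomial as A) gives
  χ_A(x) = x^4 - 4*x^3 + 6*x^2 - 4*x + 1
which factors as (x - 1)^4. The eigenvalues (with algebraic multiplicities) are λ = 1 with multiplicity 4.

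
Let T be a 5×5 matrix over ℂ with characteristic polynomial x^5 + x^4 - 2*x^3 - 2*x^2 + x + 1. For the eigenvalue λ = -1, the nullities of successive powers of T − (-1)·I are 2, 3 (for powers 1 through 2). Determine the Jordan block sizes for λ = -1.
Block sizes for λ = -1: [2, 1]

From the dimensions of kernels of powers, the number of Jordan blocks of size at least j is d_j − d_{j−1} where d_j = dim ker(N^j) (with d_0 = 0). Computing the differences gives [2, 1].
The number of blocks of size exactly k is (#blocks of size ≥ k) − (#blocks of size ≥ k + 1), so the partition is: 1 block(s) of size 1, 1 block(s) of size 2.
In nonincreasing order the block sizes are [2, 1].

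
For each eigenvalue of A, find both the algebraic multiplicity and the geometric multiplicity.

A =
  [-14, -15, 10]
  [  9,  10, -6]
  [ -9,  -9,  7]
λ = 1: alg = 3, geom = 2

Step 1 — factor the characteristic polynomial to read off the algebraic multiplicities:
  χ_A(x) = (x - 1)^3

Step 2 — compute geometric multiplicities via the rank-nullity identity g(λ) = n − rank(A − λI):
  rank(A − (1)·I) = 1, so dim ker(A − (1)·I) = n − 1 = 2

Summary:
  λ = 1: algebraic multiplicity = 3, geometric multiplicity = 2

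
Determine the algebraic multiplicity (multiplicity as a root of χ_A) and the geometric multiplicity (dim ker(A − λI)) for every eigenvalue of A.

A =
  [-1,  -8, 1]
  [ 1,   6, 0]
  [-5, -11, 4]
λ = 3: alg = 3, geom = 1

Step 1 — factor the characteristic polynomial to read off the algebraic multiplicities:
  χ_A(x) = (x - 3)^3

Step 2 — compute geometric multiplicities via the rank-nullity identity g(λ) = n − rank(A − λI):
  rank(A − (3)·I) = 2, so dim ker(A − (3)·I) = n − 2 = 1

Summary:
  λ = 3: algebraic multiplicity = 3, geometric multiplicity = 1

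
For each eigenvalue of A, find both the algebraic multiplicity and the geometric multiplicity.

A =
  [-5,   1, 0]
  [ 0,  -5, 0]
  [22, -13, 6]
λ = -5: alg = 2, geom = 1; λ = 6: alg = 1, geom = 1

Step 1 — factor the characteristic polynomial to read off the algebraic multiplicities:
  χ_A(x) = (x - 6)*(x + 5)^2

Step 2 — compute geometric multiplicities via the rank-nullity identity g(λ) = n − rank(A − λI):
  rank(A − (-5)·I) = 2, so dim ker(A − (-5)·I) = n − 2 = 1
  rank(A − (6)·I) = 2, so dim ker(A − (6)·I) = n − 2 = 1

Summary:
  λ = -5: algebraic multiplicity = 2, geometric multiplicity = 1
  λ = 6: algebraic multiplicity = 1, geometric multiplicity = 1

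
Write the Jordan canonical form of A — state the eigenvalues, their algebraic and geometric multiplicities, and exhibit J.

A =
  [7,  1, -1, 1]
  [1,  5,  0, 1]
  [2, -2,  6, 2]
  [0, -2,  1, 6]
J_2(6) ⊕ J_2(6)

The characteristic polynomial is
  det(x·I − A) = x^4 - 24*x^3 + 216*x^2 - 864*x + 1296 = (x - 6)^4

Eigenvalues and multiplicities (the geometric multiplicity of λ is n − rank(A − λI), which equals the number of Jordan blocks for λ):
  λ = 6: algebraic multiplicity = 4, geometric multiplicity = 2

Determining the block sizes for each eigenvalue:
  λ = 6: with am = 4 and gm = 2, the partition is not yet determined (e.g. several partitions of 4 into 2 parts exist). Let N = A − (6)·I. Computing rank(N^1) = 2, rank(N^2) = 0; the number of blocks of size ≥ j is rank(N^{j−1}) − rank(N^j), giving [2, 2]. So we have 2 block(s) of size 2 → block sizes [2, 2]

Assembling the blocks gives a Jordan form
J =
  [6, 1, 0, 0]
  [0, 6, 0, 0]
  [0, 0, 6, 1]
  [0, 0, 0, 6]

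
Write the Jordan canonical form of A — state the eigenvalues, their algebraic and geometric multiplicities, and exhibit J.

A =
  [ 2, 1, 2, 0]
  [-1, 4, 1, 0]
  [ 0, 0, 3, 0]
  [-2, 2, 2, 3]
J_3(3) ⊕ J_1(3)

The characteristic polynomial is
  det(x·I − A) = x^4 - 12*x^3 + 54*x^2 - 108*x + 81 = (x - 3)^4

Eigenvalues and multiplicities (the geometric multiplicity of λ is n − rank(A − λI), which equals the number of Jordan blocks for λ):
  λ = 3: algebraic multiplicity = 4, geometric multiplicity = 2

Determining the block sizes for each eigenvalue:
  λ = 3: with am = 4 and gm = 2, the partition is not yet determined (e.g. several partitions of 4 into 2 parts exist). Let N = A − (3)·I. Computing rank(N^1) = 2, rank(N^2) = 1, rank(N^3) = 0; the number of blocks of size ≥ j is rank(N^{j−1}) − rank(N^j), giving [2, 1, 1]. So we have 1 block(s) of size 3, 1 block(s) of size 1 → block sizes [3, 1]

Assembling the blocks gives a Jordan form
J =
  [3, 1, 0, 0]
  [0, 3, 1, 0]
  [0, 0, 3, 0]
  [0, 0, 0, 3]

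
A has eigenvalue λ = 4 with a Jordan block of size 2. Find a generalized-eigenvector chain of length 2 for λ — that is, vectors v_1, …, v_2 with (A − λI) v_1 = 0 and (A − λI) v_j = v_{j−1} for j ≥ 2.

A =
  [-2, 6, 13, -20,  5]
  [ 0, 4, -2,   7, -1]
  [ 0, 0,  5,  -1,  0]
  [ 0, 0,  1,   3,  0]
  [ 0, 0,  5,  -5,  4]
A Jordan chain for λ = 4 of length 2:
v_1 = (1, -2, 1, 1, 5)ᵀ
v_2 = (2, 0, 1, 0, 0)ᵀ

Let N = A − (4)·I. We want v_2 with N^2 v_2 = 0 but N^1 v_2 ≠ 0; then v_{j-1} := N · v_j for j = 2, …, 2.

Pick v_2 = (2, 0, 1, 0, 0)ᵀ.
Then v_1 = N · v_2 = (1, -2, 1, 1, 5)ᵀ.

Sanity check: (A − (4)·I) v_1 = (0, 0, 0, 0, 0)ᵀ = 0. ✓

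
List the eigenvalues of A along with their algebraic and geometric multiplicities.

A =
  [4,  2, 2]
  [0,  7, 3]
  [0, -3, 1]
λ = 4: alg = 3, geom = 2

Step 1 — factor the characteristic polynomial to read off the algebraic multiplicities:
  χ_A(x) = (x - 4)^3

Step 2 — compute geometric multiplicities via the rank-nullity identity g(λ) = n − rank(A − λI):
  rank(A − (4)·I) = 1, so dim ker(A − (4)·I) = n − 1 = 2

Summary:
  λ = 4: algebraic multiplicity = 3, geometric multiplicity = 2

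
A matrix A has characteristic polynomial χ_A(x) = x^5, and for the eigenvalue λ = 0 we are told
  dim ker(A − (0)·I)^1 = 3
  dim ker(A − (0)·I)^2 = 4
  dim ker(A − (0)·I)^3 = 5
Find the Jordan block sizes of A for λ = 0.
Block sizes for λ = 0: [3, 1, 1]

From the dimensions of kernels of powers, the number of Jordan blocks of size at least j is d_j − d_{j−1} where d_j = dim ker(N^j) (with d_0 = 0). Computing the differences gives [3, 1, 1].
The number of blocks of size exactly k is (#blocks of size ≥ k) − (#blocks of size ≥ k + 1), so the partition is: 2 block(s) of size 1, 1 block(s) of size 3.
In nonincreasing order the block sizes are [3, 1, 1].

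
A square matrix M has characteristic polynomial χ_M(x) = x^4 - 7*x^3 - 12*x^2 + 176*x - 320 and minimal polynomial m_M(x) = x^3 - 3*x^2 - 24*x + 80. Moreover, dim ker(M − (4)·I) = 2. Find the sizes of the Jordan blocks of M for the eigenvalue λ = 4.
Block sizes for λ = 4: [2, 1]

Step 1 — from the characteristic polynomial, algebraic multiplicity of λ = 4 is 3. From dim ker(M − (4)·I) = 2, there are exactly 2 Jordan blocks for λ = 4.
Step 2 — from the minimal polynomial, the factor (x − 4)^2 tells us the largest block for λ = 4 has size 2.
Step 3 — with total size 3, 2 blocks, and largest block 2, the block sizes (in nonincreasing order) are [2, 1].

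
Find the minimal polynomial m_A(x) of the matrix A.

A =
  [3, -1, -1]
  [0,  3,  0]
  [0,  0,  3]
x^2 - 6*x + 9

The characteristic polynomial is χ_A(x) = (x - 3)^3, so the eigenvalues are known. The minimal polynomial is
  m_A(x) = Π_λ (x − λ)^{k_λ}
where k_λ is the size of the *largest* Jordan block for λ (equivalently, the smallest k with (A − λI)^k v = 0 for every generalised eigenvector v of λ).

  λ = 3: largest Jordan block has size 2, contributing (x − 3)^2

So m_A(x) = (x - 3)^2 = x^2 - 6*x + 9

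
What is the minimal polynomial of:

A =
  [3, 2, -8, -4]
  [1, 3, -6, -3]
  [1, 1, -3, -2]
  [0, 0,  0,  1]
x^3 - 3*x^2 + 3*x - 1

The characteristic polynomial is χ_A(x) = (x - 1)^4, so the eigenvalues are known. The minimal polynomial is
  m_A(x) = Π_λ (x − λ)^{k_λ}
where k_λ is the size of the *largest* Jordan block for λ (equivalently, the smallest k with (A − λI)^k v = 0 for every generalised eigenvector v of λ).

  λ = 1: largest Jordan block has size 3, contributing (x − 1)^3

So m_A(x) = (x - 1)^3 = x^3 - 3*x^2 + 3*x - 1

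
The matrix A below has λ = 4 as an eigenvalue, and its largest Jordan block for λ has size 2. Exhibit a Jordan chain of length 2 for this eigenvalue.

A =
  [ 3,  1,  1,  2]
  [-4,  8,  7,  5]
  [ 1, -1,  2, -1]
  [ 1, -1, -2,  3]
A Jordan chain for λ = 4 of length 2:
v_1 = (-1, -4, 1, 1)ᵀ
v_2 = (1, 0, 0, 0)ᵀ

Let N = A − (4)·I. We want v_2 with N^2 v_2 = 0 but N^1 v_2 ≠ 0; then v_{j-1} := N · v_j for j = 2, …, 2.

Pick v_2 = (1, 0, 0, 0)ᵀ.
Then v_1 = N · v_2 = (-1, -4, 1, 1)ᵀ.

Sanity check: (A − (4)·I) v_1 = (0, 0, 0, 0)ᵀ = 0. ✓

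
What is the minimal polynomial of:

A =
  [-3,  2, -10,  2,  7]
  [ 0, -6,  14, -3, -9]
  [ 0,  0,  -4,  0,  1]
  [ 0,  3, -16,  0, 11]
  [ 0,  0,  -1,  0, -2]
x^3 + 9*x^2 + 27*x + 27

The characteristic polynomial is χ_A(x) = (x + 3)^5, so the eigenvalues are known. The minimal polynomial is
  m_A(x) = Π_λ (x − λ)^{k_λ}
where k_λ is the size of the *largest* Jordan block for λ (equivalently, the smallest k with (A − λI)^k v = 0 for every generalised eigenvector v of λ).

  λ = -3: largest Jordan block has size 3, contributing (x + 3)^3

So m_A(x) = (x + 3)^3 = x^3 + 9*x^2 + 27*x + 27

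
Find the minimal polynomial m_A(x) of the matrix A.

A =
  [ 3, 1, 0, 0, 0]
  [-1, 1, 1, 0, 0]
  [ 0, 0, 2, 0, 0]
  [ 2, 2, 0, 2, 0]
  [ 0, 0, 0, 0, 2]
x^3 - 6*x^2 + 12*x - 8

The characteristic polynomial is χ_A(x) = (x - 2)^5, so the eigenvalues are known. The minimal polynomial is
  m_A(x) = Π_λ (x − λ)^{k_λ}
where k_λ is the size of the *largest* Jordan block for λ (equivalently, the smallest k with (A − λI)^k v = 0 for every generalised eigenvector v of λ).

  λ = 2: largest Jordan block has size 3, contributing (x − 2)^3

So m_A(x) = (x - 2)^3 = x^3 - 6*x^2 + 12*x - 8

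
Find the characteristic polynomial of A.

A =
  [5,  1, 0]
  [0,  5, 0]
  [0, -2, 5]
x^3 - 15*x^2 + 75*x - 125

Expanding det(x·I − A) (e.g. by cofactor expansion or by noting that A is similar to its Jordan form J, which has the same characteristic polynomial as A) gives
  χ_A(x) = x^3 - 15*x^2 + 75*x - 125
which factors as (x - 5)^3. The eigenvalues (with algebraic multiplicities) are λ = 5 with multiplicity 3.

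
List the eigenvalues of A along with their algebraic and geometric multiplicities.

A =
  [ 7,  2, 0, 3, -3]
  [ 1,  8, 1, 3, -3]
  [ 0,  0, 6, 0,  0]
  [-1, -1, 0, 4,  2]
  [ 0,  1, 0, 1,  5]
λ = 6: alg = 5, geom = 2

Step 1 — factor the characteristic polynomial to read off the algebraic multiplicities:
  χ_A(x) = (x - 6)^5

Step 2 — compute geometric multiplicities via the rank-nullity identity g(λ) = n − rank(A − λI):
  rank(A − (6)·I) = 3, so dim ker(A − (6)·I) = n − 3 = 2

Summary:
  λ = 6: algebraic multiplicity = 5, geometric multiplicity = 2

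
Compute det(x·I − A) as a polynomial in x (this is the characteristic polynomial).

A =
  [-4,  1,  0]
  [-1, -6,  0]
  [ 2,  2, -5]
x^3 + 15*x^2 + 75*x + 125

Expanding det(x·I − A) (e.g. by cofactor expansion or by noting that A is similar to its Jordan form J, which has the same characteristic polynomial as A) gives
  χ_A(x) = x^3 + 15*x^2 + 75*x + 125
which factors as (x + 5)^3. The eigenvalues (with algebraic multiplicities) are λ = -5 with multiplicity 3.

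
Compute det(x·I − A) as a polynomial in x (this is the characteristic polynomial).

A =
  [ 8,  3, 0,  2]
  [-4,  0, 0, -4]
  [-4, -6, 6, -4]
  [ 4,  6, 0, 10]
x^4 - 24*x^3 + 216*x^2 - 864*x + 1296

Expanding det(x·I − A) (e.g. by cofactor expansion or by noting that A is similar to its Jordan form J, which has the same characteristic polynomial as A) gives
  χ_A(x) = x^4 - 24*x^3 + 216*x^2 - 864*x + 1296
which factors as (x - 6)^4. The eigenvalues (with algebraic multiplicities) are λ = 6 with multiplicity 4.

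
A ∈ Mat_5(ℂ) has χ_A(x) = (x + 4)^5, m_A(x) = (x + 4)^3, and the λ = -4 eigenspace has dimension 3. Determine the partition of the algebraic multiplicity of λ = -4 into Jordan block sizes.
Block sizes for λ = -4: [3, 1, 1]

Step 1 — from the characteristic polynomial, algebraic multiplicity of λ = -4 is 5. From dim ker(A − (-4)·I) = 3, there are exactly 3 Jordan blocks for λ = -4.
Step 2 — from the minimal polynomial, the factor (x + 4)^3 tells us the largest block for λ = -4 has size 3.
Step 3 — with total size 5, 3 blocks, and largest block 3, the block sizes (in nonincreasing order) are [3, 1, 1].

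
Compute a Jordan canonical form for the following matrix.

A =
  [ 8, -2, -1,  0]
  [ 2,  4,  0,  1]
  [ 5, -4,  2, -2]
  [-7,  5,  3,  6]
J_3(5) ⊕ J_1(5)

The characteristic polynomial is
  det(x·I − A) = x^4 - 20*x^3 + 150*x^2 - 500*x + 625 = (x - 5)^4

Eigenvalues and multiplicities (the geometric multiplicity of λ is n − rank(A − λI), which equals the number of Jordan blocks for λ):
  λ = 5: algebraic multiplicity = 4, geometric multiplicity = 2

Determining the block sizes for each eigenvalue:
  λ = 5: with am = 4 and gm = 2, the partition is not yet determined (e.g. several partitions of 4 into 2 parts exist). Let N = A − (5)·I. Computing rank(N^1) = 2, rank(N^2) = 1, rank(N^3) = 0; the number of blocks of size ≥ j is rank(N^{j−1}) − rank(N^j), giving [2, 1, 1]. So we have 1 block(s) of size 3, 1 block(s) of size 1 → block sizes [3, 1]

Assembling the blocks gives a Jordan form
J =
  [5, 1, 0, 0]
  [0, 5, 1, 0]
  [0, 0, 5, 0]
  [0, 0, 0, 5]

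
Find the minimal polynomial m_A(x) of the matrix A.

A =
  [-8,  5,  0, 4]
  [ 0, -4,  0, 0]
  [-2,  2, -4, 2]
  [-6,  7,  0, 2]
x^3 + 10*x^2 + 32*x + 32

The characteristic polynomial is χ_A(x) = (x + 2)*(x + 4)^3, so the eigenvalues are known. The minimal polynomial is
  m_A(x) = Π_λ (x − λ)^{k_λ}
where k_λ is the size of the *largest* Jordan block for λ (equivalently, the smallest k with (A − λI)^k v = 0 for every generalised eigenvector v of λ).

  λ = -4: largest Jordan block has size 2, contributing (x + 4)^2
  λ = -2: largest Jordan block has size 1, contributing (x + 2)

So m_A(x) = (x + 2)*(x + 4)^2 = x^3 + 10*x^2 + 32*x + 32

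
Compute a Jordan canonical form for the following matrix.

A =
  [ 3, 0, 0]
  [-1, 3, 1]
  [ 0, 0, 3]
J_2(3) ⊕ J_1(3)

The characteristic polynomial is
  det(x·I − A) = x^3 - 9*x^2 + 27*x - 27 = (x - 3)^3

Eigenvalues and multiplicities (the geometric multiplicity of λ is n − rank(A − λI), which equals the number of Jordan blocks for λ):
  λ = 3: algebraic multiplicity = 3, geometric multiplicity = 2

Determining the block sizes for each eigenvalue:
  λ = 3: 2 blocks summing to 3 forces exactly one block of size 2 and the rest size 1 → block sizes [2, 1]

Assembling the blocks gives a Jordan form
J =
  [3, 1, 0]
  [0, 3, 0]
  [0, 0, 3]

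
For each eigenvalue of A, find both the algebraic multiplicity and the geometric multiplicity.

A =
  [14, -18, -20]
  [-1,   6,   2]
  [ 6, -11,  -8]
λ = 4: alg = 3, geom = 1

Step 1 — factor the characteristic polynomial to read off the algebraic multiplicities:
  χ_A(x) = (x - 4)^3

Step 2 — compute geometric multiplicities via the rank-nullity identity g(λ) = n − rank(A − λI):
  rank(A − (4)·I) = 2, so dim ker(A − (4)·I) = n − 2 = 1

Summary:
  λ = 4: algebraic multiplicity = 3, geometric multiplicity = 1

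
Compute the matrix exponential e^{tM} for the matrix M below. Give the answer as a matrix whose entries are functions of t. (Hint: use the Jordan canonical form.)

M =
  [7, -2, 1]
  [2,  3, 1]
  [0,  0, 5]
e^{tM} =
  [2*t*exp(5*t) + exp(5*t), -2*t*exp(5*t), t*exp(5*t)]
  [2*t*exp(5*t), -2*t*exp(5*t) + exp(5*t), t*exp(5*t)]
  [0, 0, exp(5*t)]

Strategy: write M = P · J · P⁻¹ where J is a Jordan canonical form, so e^{tM} = P · e^{tJ} · P⁻¹, and e^{tJ} can be computed block-by-block.

M has Jordan form
J =
  [5, 1, 0]
  [0, 5, 0]
  [0, 0, 5]
(up to reordering of blocks).

Per-block formulas:
  For a 1×1 block at λ = 5: exp(t · [5]) = [e^(5t)].
  For a 2×2 Jordan block J_2(5): exp(t · J_2(5)) = e^(5t)·(I + t·N), where N is the 2×2 nilpotent shift.

After assembling e^{tJ} and conjugating by P, we get:

e^{tM} =
  [2*t*exp(5*t) + exp(5*t), -2*t*exp(5*t), t*exp(5*t)]
  [2*t*exp(5*t), -2*t*exp(5*t) + exp(5*t), t*exp(5*t)]
  [0, 0, exp(5*t)]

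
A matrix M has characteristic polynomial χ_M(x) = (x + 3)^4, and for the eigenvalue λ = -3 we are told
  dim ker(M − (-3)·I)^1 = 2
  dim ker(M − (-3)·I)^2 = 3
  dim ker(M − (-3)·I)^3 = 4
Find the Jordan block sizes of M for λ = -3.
Block sizes for λ = -3: [3, 1]

From the dimensions of kernels of powers, the number of Jordan blocks of size at least j is d_j − d_{j−1} where d_j = dim ker(N^j) (with d_0 = 0). Computing the differences gives [2, 1, 1].
The number of blocks of size exactly k is (#blocks of size ≥ k) − (#blocks of size ≥ k + 1), so the partition is: 1 block(s) of size 1, 1 block(s) of size 3.
In nonincreasing order the block sizes are [3, 1].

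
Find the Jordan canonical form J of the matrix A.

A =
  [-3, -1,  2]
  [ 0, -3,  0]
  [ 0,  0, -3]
J_2(-3) ⊕ J_1(-3)

The characteristic polynomial is
  det(x·I − A) = x^3 + 9*x^2 + 27*x + 27 = (x + 3)^3

Eigenvalues and multiplicities (the geometric multiplicity of λ is n − rank(A − λI), which equals the number of Jordan blocks for λ):
  λ = -3: algebraic multiplicity = 3, geometric multiplicity = 2

Determining the block sizes for each eigenvalue:
  λ = -3: 2 blocks summing to 3 forces exactly one block of size 2 and the rest size 1 → block sizes [2, 1]

Assembling the blocks gives a Jordan form
J =
  [-3,  1,  0]
  [ 0, -3,  0]
  [ 0,  0, -3]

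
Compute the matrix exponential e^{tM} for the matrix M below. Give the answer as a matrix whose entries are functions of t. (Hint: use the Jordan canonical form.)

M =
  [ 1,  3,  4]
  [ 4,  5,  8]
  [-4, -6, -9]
e^{tM} =
  [2*t*exp(-t) + exp(-t), 3*t*exp(-t), 4*t*exp(-t)]
  [4*t*exp(-t), 6*t*exp(-t) + exp(-t), 8*t*exp(-t)]
  [-4*t*exp(-t), -6*t*exp(-t), -8*t*exp(-t) + exp(-t)]

Strategy: write M = P · J · P⁻¹ where J is a Jordan canonical form, so e^{tM} = P · e^{tJ} · P⁻¹, and e^{tJ} can be computed block-by-block.

M has Jordan form
J =
  [-1,  1,  0]
  [ 0, -1,  0]
  [ 0,  0, -1]
(up to reordering of blocks).

Per-block formulas:
  For a 1×1 block at λ = -1: exp(t · [-1]) = [e^(-1t)].
  For a 2×2 Jordan block J_2(-1): exp(t · J_2(-1)) = e^(-1t)·(I + t·N), where N is the 2×2 nilpotent shift.

After assembling e^{tJ} and conjugating by P, we get:

e^{tM} =
  [2*t*exp(-t) + exp(-t), 3*t*exp(-t), 4*t*exp(-t)]
  [4*t*exp(-t), 6*t*exp(-t) + exp(-t), 8*t*exp(-t)]
  [-4*t*exp(-t), -6*t*exp(-t), -8*t*exp(-t) + exp(-t)]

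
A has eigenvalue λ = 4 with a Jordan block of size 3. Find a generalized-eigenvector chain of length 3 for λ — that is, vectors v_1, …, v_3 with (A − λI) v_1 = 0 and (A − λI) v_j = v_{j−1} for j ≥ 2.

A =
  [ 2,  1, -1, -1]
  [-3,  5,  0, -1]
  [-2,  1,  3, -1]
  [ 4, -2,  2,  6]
A Jordan chain for λ = 4 of length 3:
v_1 = (-1, -1, -1, 2)ᵀ
v_2 = (-2, -3, -2, 4)ᵀ
v_3 = (1, 0, 0, 0)ᵀ

Let N = A − (4)·I. We want v_3 with N^3 v_3 = 0 but N^2 v_3 ≠ 0; then v_{j-1} := N · v_j for j = 3, …, 2.

Pick v_3 = (1, 0, 0, 0)ᵀ.
Then v_2 = N · v_3 = (-2, -3, -2, 4)ᵀ.
Then v_1 = N · v_2 = (-1, -1, -1, 2)ᵀ.

Sanity check: (A − (4)·I) v_1 = (0, 0, 0, 0)ᵀ = 0. ✓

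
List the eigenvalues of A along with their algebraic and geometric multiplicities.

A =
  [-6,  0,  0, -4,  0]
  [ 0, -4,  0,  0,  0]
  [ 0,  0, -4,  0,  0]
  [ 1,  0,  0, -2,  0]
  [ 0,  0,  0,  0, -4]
λ = -4: alg = 5, geom = 4

Step 1 — factor the characteristic polynomial to read off the algebraic multiplicities:
  χ_A(x) = (x + 4)^5

Step 2 — compute geometric multiplicities via the rank-nullity identity g(λ) = n − rank(A − λI):
  rank(A − (-4)·I) = 1, so dim ker(A − (-4)·I) = n − 1 = 4

Summary:
  λ = -4: algebraic multiplicity = 5, geometric multiplicity = 4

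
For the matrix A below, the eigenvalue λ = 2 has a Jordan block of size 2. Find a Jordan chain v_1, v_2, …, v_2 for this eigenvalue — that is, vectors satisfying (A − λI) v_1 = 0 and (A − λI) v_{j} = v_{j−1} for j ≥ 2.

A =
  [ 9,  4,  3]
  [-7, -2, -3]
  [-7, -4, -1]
A Jordan chain for λ = 2 of length 2:
v_1 = (7, -7, -7)ᵀ
v_2 = (1, 0, 0)ᵀ

Let N = A − (2)·I. We want v_2 with N^2 v_2 = 0 but N^1 v_2 ≠ 0; then v_{j-1} := N · v_j for j = 2, …, 2.

Pick v_2 = (1, 0, 0)ᵀ.
Then v_1 = N · v_2 = (7, -7, -7)ᵀ.

Sanity check: (A − (2)·I) v_1 = (0, 0, 0)ᵀ = 0. ✓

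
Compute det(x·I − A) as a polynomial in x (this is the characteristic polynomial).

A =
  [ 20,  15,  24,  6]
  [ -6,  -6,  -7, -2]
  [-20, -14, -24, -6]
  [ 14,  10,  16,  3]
x^4 + 7*x^3 + 18*x^2 + 20*x + 8

Expanding det(x·I − A) (e.g. by cofactor expansion or by noting that A is similar to its Jordan form J, which has the same characteristic polynomial as A) gives
  χ_A(x) = x^4 + 7*x^3 + 18*x^2 + 20*x + 8
which factors as (x + 1)*(x + 2)^3. The eigenvalues (with algebraic multiplicities) are λ = -2 with multiplicity 3, λ = -1 with multiplicity 1.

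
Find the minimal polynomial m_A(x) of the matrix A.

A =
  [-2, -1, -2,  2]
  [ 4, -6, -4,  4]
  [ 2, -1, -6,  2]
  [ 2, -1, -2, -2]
x^2 + 8*x + 16

The characteristic polynomial is χ_A(x) = (x + 4)^4, so the eigenvalues are known. The minimal polynomial is
  m_A(x) = Π_λ (x − λ)^{k_λ}
where k_λ is the size of the *largest* Jordan block for λ (equivalently, the smallest k with (A − λI)^k v = 0 for every generalised eigenvector v of λ).

  λ = -4: largest Jordan block has size 2, contributing (x + 4)^2

So m_A(x) = (x + 4)^2 = x^2 + 8*x + 16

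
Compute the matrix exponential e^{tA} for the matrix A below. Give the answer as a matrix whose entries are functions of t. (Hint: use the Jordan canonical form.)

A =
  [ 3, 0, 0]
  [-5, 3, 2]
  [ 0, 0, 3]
e^{tA} =
  [exp(3*t), 0, 0]
  [-5*t*exp(3*t), exp(3*t), 2*t*exp(3*t)]
  [0, 0, exp(3*t)]

Strategy: write A = P · J · P⁻¹ where J is a Jordan canonical form, so e^{tA} = P · e^{tJ} · P⁻¹, and e^{tJ} can be computed block-by-block.

A has Jordan form
J =
  [3, 1, 0]
  [0, 3, 0]
  [0, 0, 3]
(up to reordering of blocks).

Per-block formulas:
  For a 1×1 block at λ = 3: exp(t · [3]) = [e^(3t)].
  For a 2×2 Jordan block J_2(3): exp(t · J_2(3)) = e^(3t)·(I + t·N), where N is the 2×2 nilpotent shift.

After assembling e^{tJ} and conjugating by P, we get:

e^{tA} =
  [exp(3*t), 0, 0]
  [-5*t*exp(3*t), exp(3*t), 2*t*exp(3*t)]
  [0, 0, exp(3*t)]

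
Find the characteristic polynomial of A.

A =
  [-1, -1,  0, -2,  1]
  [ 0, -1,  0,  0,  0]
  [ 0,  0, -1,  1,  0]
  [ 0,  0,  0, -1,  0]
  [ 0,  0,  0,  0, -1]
x^5 + 5*x^4 + 10*x^3 + 10*x^2 + 5*x + 1

Expanding det(x·I − A) (e.g. by cofactor expansion or by noting that A is similar to its Jordan form J, which has the same characteristic polynomial as A) gives
  χ_A(x) = x^5 + 5*x^4 + 10*x^3 + 10*x^2 + 5*x + 1
which factors as (x + 1)^5. The eigenvalues (with algebraic multiplicities) are λ = -1 with multiplicity 5.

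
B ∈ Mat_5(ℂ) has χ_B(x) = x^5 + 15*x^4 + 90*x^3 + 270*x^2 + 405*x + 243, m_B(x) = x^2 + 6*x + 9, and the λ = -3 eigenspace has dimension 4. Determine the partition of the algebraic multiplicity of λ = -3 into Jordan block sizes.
Block sizes for λ = -3: [2, 1, 1, 1]

Step 1 — from the characteristic polynomial, algebraic multiplicity of λ = -3 is 5. From dim ker(B − (-3)·I) = 4, there are exactly 4 Jordan blocks for λ = -3.
Step 2 — from the minimal polynomial, the factor (x + 3)^2 tells us the largest block for λ = -3 has size 2.
Step 3 — with total size 5, 4 blocks, and largest block 2, the block sizes (in nonincreasing order) are [2, 1, 1, 1].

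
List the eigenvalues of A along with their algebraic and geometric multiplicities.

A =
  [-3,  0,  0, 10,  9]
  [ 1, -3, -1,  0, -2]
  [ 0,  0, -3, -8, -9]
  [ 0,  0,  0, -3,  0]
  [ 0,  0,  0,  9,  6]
λ = -3: alg = 4, geom = 2; λ = 6: alg = 1, geom = 1

Step 1 — factor the characteristic polynomial to read off the algebraic multiplicities:
  χ_A(x) = (x - 6)*(x + 3)^4

Step 2 — compute geometric multiplicities via the rank-nullity identity g(λ) = n − rank(A − λI):
  rank(A − (-3)·I) = 3, so dim ker(A − (-3)·I) = n − 3 = 2
  rank(A − (6)·I) = 4, so dim ker(A − (6)·I) = n − 4 = 1

Summary:
  λ = -3: algebraic multiplicity = 4, geometric multiplicity = 2
  λ = 6: algebraic multiplicity = 1, geometric multiplicity = 1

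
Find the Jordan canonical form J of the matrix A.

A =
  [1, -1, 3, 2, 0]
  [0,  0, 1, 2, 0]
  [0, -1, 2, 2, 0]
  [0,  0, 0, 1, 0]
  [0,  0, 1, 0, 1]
J_3(1) ⊕ J_1(1) ⊕ J_1(1)

The characteristic polynomial is
  det(x·I − A) = x^5 - 5*x^4 + 10*x^3 - 10*x^2 + 5*x - 1 = (x - 1)^5

Eigenvalues and multiplicities (the geometric multiplicity of λ is n − rank(A − λI), which equals the number of Jordan blocks for λ):
  λ = 1: algebraic multiplicity = 5, geometric multiplicity = 3

Determining the block sizes for each eigenvalue:
  λ = 1: with am = 5 and gm = 3, the partition is not yet determined (e.g. several partitions of 5 into 3 parts exist). Let N = A − (1)·I. Computing rank(N^1) = 2, rank(N^2) = 1, rank(N^3) = 0; the number of blocks of size ≥ j is rank(N^{j−1}) − rank(N^j), giving [3, 1, 1]. So we have 1 block(s) of size 3, 2 block(s) of size 1 → block sizes [3, 1, 1]

Assembling the blocks gives a Jordan form
J =
  [1, 1, 0, 0, 0]
  [0, 1, 1, 0, 0]
  [0, 0, 1, 0, 0]
  [0, 0, 0, 1, 0]
  [0, 0, 0, 0, 1]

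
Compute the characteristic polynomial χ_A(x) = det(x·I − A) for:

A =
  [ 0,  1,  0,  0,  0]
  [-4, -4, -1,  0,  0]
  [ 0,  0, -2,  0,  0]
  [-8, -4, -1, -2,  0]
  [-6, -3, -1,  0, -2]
x^5 + 10*x^4 + 40*x^3 + 80*x^2 + 80*x + 32

Expanding det(x·I − A) (e.g. by cofactor expansion or by noting that A is similar to its Jordan form J, which has the same characteristic polynomial as A) gives
  χ_A(x) = x^5 + 10*x^4 + 40*x^3 + 80*x^2 + 80*x + 32
which factors as (x + 2)^5. The eigenvalues (with algebraic multiplicities) are λ = -2 with multiplicity 5.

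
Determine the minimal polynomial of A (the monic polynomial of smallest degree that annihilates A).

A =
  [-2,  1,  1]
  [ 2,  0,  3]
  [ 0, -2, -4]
x^3 + 6*x^2 + 12*x + 8

The characteristic polynomial is χ_A(x) = (x + 2)^3, so the eigenvalues are known. The minimal polynomial is
  m_A(x) = Π_λ (x − λ)^{k_λ}
where k_λ is the size of the *largest* Jordan block for λ (equivalently, the smallest k with (A − λI)^k v = 0 for every generalised eigenvector v of λ).

  λ = -2: largest Jordan block has size 3, contributing (x + 2)^3

So m_A(x) = (x + 2)^3 = x^3 + 6*x^2 + 12*x + 8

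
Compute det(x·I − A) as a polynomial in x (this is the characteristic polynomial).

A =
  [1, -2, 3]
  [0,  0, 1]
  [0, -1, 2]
x^3 - 3*x^2 + 3*x - 1

Expanding det(x·I − A) (e.g. by cofactor expansion or by noting that A is similar to its Jordan form J, which has the same characteristic polynomial as A) gives
  χ_A(x) = x^3 - 3*x^2 + 3*x - 1
which factors as (x - 1)^3. The eigenvalues (with algebraic multiplicities) are λ = 1 with multiplicity 3.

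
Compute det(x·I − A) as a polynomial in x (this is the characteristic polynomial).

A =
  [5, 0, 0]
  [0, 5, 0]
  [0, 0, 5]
x^3 - 15*x^2 + 75*x - 125

Expanding det(x·I − A) (e.g. by cofactor expansion or by noting that A is similar to its Jordan form J, which has the same characteristic polynomial as A) gives
  χ_A(x) = x^3 - 15*x^2 + 75*x - 125
which factors as (x - 5)^3. The eigenvalues (with algebraic multiplicities) are λ = 5 with multiplicity 3.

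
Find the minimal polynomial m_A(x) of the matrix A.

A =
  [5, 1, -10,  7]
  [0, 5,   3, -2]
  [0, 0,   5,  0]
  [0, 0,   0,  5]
x^3 - 15*x^2 + 75*x - 125

The characteristic polynomial is χ_A(x) = (x - 5)^4, so the eigenvalues are known. The minimal polynomial is
  m_A(x) = Π_λ (x − λ)^{k_λ}
where k_λ is the size of the *largest* Jordan block for λ (equivalently, the smallest k with (A − λI)^k v = 0 for every generalised eigenvector v of λ).

  λ = 5: largest Jordan block has size 3, contributing (x − 5)^3

So m_A(x) = (x - 5)^3 = x^3 - 15*x^2 + 75*x - 125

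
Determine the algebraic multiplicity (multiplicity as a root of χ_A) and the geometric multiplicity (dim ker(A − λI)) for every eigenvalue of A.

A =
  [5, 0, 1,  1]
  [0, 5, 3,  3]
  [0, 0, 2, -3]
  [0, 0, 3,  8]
λ = 5: alg = 4, geom = 3

Step 1 — factor the characteristic polynomial to read off the algebraic multiplicities:
  χ_A(x) = (x - 5)^4

Step 2 — compute geometric multiplicities via the rank-nullity identity g(λ) = n − rank(A − λI):
  rank(A − (5)·I) = 1, so dim ker(A − (5)·I) = n − 1 = 3

Summary:
  λ = 5: algebraic multiplicity = 4, geometric multiplicity = 3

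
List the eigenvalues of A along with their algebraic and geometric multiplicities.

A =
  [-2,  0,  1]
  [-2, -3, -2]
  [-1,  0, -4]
λ = -3: alg = 3, geom = 2

Step 1 — factor the characteristic polynomial to read off the algebraic multiplicities:
  χ_A(x) = (x + 3)^3

Step 2 — compute geometric multiplicities via the rank-nullity identity g(λ) = n − rank(A − λI):
  rank(A − (-3)·I) = 1, so dim ker(A − (-3)·I) = n − 1 = 2

Summary:
  λ = -3: algebraic multiplicity = 3, geometric multiplicity = 2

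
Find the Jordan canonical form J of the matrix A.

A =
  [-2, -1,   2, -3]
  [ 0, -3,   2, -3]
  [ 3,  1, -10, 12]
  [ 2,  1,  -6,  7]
J_2(-2) ⊕ J_2(-2)

The characteristic polynomial is
  det(x·I − A) = x^4 + 8*x^3 + 24*x^2 + 32*x + 16 = (x + 2)^4

Eigenvalues and multiplicities (the geometric multiplicity of λ is n − rank(A − λI), which equals the number of Jordan blocks for λ):
  λ = -2: algebraic multiplicity = 4, geometric multiplicity = 2

Determining the block sizes for each eigenvalue:
  λ = -2: with am = 4 and gm = 2, the partition is not yet determined (e.g. several partitions of 4 into 2 parts exist). Let N = A − (-2)·I. Computing rank(N^1) = 2, rank(N^2) = 0; the number of blocks of size ≥ j is rank(N^{j−1}) − rank(N^j), giving [2, 2]. So we have 2 block(s) of size 2 → block sizes [2, 2]

Assembling the blocks gives a Jordan form
J =
  [-2,  1,  0,  0]
  [ 0, -2,  0,  0]
  [ 0,  0, -2,  1]
  [ 0,  0,  0, -2]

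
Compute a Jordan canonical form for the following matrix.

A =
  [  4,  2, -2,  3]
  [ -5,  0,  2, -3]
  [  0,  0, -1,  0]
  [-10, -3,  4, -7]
J_3(-1) ⊕ J_1(-1)

The characteristic polynomial is
  det(x·I − A) = x^4 + 4*x^3 + 6*x^2 + 4*x + 1 = (x + 1)^4

Eigenvalues and multiplicities (the geometric multiplicity of λ is n − rank(A − λI), which equals the number of Jordan blocks for λ):
  λ = -1: algebraic multiplicity = 4, geometric multiplicity = 2

Determining the block sizes for each eigenvalue:
  λ = -1: with am = 4 and gm = 2, the partition is not yet determined (e.g. several partitions of 4 into 2 parts exist). Let N = A − (-1)·I. Computing rank(N^1) = 2, rank(N^2) = 1, rank(N^3) = 0; the number of blocks of size ≥ j is rank(N^{j−1}) − rank(N^j), giving [2, 1, 1]. So we have 1 block(s) of size 3, 1 block(s) of size 1 → block sizes [3, 1]

Assembling the blocks gives a Jordan form
J =
  [-1,  1,  0,  0]
  [ 0, -1,  1,  0]
  [ 0,  0, -1,  0]
  [ 0,  0,  0, -1]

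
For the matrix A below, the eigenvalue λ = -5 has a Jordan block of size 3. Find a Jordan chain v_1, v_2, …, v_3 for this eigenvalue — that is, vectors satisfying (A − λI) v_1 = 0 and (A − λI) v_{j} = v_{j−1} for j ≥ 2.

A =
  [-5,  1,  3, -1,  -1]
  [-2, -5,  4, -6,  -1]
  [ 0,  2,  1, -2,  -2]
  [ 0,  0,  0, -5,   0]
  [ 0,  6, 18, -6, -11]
A Jordan chain for λ = -5 of length 3:
v_1 = (-2, 0, -4, 0, -12)ᵀ
v_2 = (0, -2, 0, 0, 0)ᵀ
v_3 = (1, 0, 0, 0, 0)ᵀ

Let N = A − (-5)·I. We want v_3 with N^3 v_3 = 0 but N^2 v_3 ≠ 0; then v_{j-1} := N · v_j for j = 3, …, 2.

Pick v_3 = (1, 0, 0, 0, 0)ᵀ.
Then v_2 = N · v_3 = (0, -2, 0, 0, 0)ᵀ.
Then v_1 = N · v_2 = (-2, 0, -4, 0, -12)ᵀ.

Sanity check: (A − (-5)·I) v_1 = (0, 0, 0, 0, 0)ᵀ = 0. ✓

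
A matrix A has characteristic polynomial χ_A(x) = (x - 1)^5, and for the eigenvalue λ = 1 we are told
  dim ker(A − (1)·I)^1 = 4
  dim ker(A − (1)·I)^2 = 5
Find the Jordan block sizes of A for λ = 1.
Block sizes for λ = 1: [2, 1, 1, 1]

From the dimensions of kernels of powers, the number of Jordan blocks of size at least j is d_j − d_{j−1} where d_j = dim ker(N^j) (with d_0 = 0). Computing the differences gives [4, 1].
The number of blocks of size exactly k is (#blocks of size ≥ k) − (#blocks of size ≥ k + 1), so the partition is: 3 block(s) of size 1, 1 block(s) of size 2.
In nonincreasing order the block sizes are [2, 1, 1, 1].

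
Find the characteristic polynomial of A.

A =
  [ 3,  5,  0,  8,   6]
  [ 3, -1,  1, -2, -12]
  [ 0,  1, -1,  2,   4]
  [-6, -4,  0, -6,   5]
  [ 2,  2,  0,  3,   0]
x^5 + 5*x^4 + 10*x^3 + 10*x^2 + 5*x + 1

Expanding det(x·I − A) (e.g. by cofactor expansion or by noting that A is similar to its Jordan form J, which has the same characteristic polynomial as A) gives
  χ_A(x) = x^5 + 5*x^4 + 10*x^3 + 10*x^2 + 5*x + 1
which factors as (x + 1)^5. The eigenvalues (with algebraic multiplicities) are λ = -1 with multiplicity 5.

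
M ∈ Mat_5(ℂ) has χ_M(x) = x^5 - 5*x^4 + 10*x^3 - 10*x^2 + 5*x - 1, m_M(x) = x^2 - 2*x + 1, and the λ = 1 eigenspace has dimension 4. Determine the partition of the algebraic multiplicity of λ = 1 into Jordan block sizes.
Block sizes for λ = 1: [2, 1, 1, 1]

Step 1 — from the characteristic polynomial, algebraic multiplicity of λ = 1 is 5. From dim ker(M − (1)·I) = 4, there are exactly 4 Jordan blocks for λ = 1.
Step 2 — from the minimal polynomial, the factor (x − 1)^2 tells us the largest block for λ = 1 has size 2.
Step 3 — with total size 5, 4 blocks, and largest block 2, the block sizes (in nonincreasing order) are [2, 1, 1, 1].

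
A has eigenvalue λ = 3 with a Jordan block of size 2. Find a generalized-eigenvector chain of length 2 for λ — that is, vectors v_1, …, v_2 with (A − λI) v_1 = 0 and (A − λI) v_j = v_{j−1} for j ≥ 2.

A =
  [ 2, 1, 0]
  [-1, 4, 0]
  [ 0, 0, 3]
A Jordan chain for λ = 3 of length 2:
v_1 = (-1, -1, 0)ᵀ
v_2 = (1, 0, 0)ᵀ

Let N = A − (3)·I. We want v_2 with N^2 v_2 = 0 but N^1 v_2 ≠ 0; then v_{j-1} := N · v_j for j = 2, …, 2.

Pick v_2 = (1, 0, 0)ᵀ.
Then v_1 = N · v_2 = (-1, -1, 0)ᵀ.

Sanity check: (A − (3)·I) v_1 = (0, 0, 0)ᵀ = 0. ✓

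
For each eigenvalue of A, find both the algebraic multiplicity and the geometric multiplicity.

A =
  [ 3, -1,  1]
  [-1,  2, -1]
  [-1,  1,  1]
λ = 2: alg = 3, geom = 1

Step 1 — factor the characteristic polynomial to read off the algebraic multiplicities:
  χ_A(x) = (x - 2)^3

Step 2 — compute geometric multiplicities via the rank-nullity identity g(λ) = n − rank(A − λI):
  rank(A − (2)·I) = 2, so dim ker(A − (2)·I) = n − 2 = 1

Summary:
  λ = 2: algebraic multiplicity = 3, geometric multiplicity = 1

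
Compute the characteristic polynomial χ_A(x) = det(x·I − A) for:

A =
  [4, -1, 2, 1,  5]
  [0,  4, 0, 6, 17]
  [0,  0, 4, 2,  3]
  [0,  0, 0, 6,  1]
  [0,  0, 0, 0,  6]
x^5 - 24*x^4 + 228*x^3 - 1072*x^2 + 2496*x - 2304

Expanding det(x·I − A) (e.g. by cofactor expansion or by noting that A is similar to its Jordan form J, which has the same characteristic polynomial as A) gives
  χ_A(x) = x^5 - 24*x^4 + 228*x^3 - 1072*x^2 + 2496*x - 2304
which factors as (x - 6)^2*(x - 4)^3. The eigenvalues (with algebraic multiplicities) are λ = 4 with multiplicity 3, λ = 6 with multiplicity 2.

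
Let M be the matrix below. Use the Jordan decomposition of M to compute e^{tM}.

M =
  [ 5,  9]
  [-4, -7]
e^{tM} =
  [6*t*exp(-t) + exp(-t), 9*t*exp(-t)]
  [-4*t*exp(-t), -6*t*exp(-t) + exp(-t)]

Strategy: write M = P · J · P⁻¹ where J is a Jordan canonical form, so e^{tM} = P · e^{tJ} · P⁻¹, and e^{tJ} can be computed block-by-block.

M has Jordan form
J =
  [-1,  1]
  [ 0, -1]
(up to reordering of blocks).

Per-block formulas:
  For a 2×2 Jordan block J_2(-1): exp(t · J_2(-1)) = e^(-1t)·(I + t·N), where N is the 2×2 nilpotent shift.

After assembling e^{tJ} and conjugating by P, we get:

e^{tM} =
  [6*t*exp(-t) + exp(-t), 9*t*exp(-t)]
  [-4*t*exp(-t), -6*t*exp(-t) + exp(-t)]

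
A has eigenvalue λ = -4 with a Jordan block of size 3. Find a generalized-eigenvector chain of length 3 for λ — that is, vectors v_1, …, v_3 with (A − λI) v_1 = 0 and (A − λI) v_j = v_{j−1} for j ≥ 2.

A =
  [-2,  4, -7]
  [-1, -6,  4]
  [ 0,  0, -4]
A Jordan chain for λ = -4 of length 3:
v_1 = (2, -1, 0)ᵀ
v_2 = (-7, 4, 0)ᵀ
v_3 = (0, 0, 1)ᵀ

Let N = A − (-4)·I. We want v_3 with N^3 v_3 = 0 but N^2 v_3 ≠ 0; then v_{j-1} := N · v_j for j = 3, …, 2.

Pick v_3 = (0, 0, 1)ᵀ.
Then v_2 = N · v_3 = (-7, 4, 0)ᵀ.
Then v_1 = N · v_2 = (2, -1, 0)ᵀ.

Sanity check: (A − (-4)·I) v_1 = (0, 0, 0)ᵀ = 0. ✓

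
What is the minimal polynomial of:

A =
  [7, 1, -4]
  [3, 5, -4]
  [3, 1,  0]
x^2 - 8*x + 16

The characteristic polynomial is χ_A(x) = (x - 4)^3, so the eigenvalues are known. The minimal polynomial is
  m_A(x) = Π_λ (x − λ)^{k_λ}
where k_λ is the size of the *largest* Jordan block for λ (equivalently, the smallest k with (A − λI)^k v = 0 for every generalised eigenvector v of λ).

  λ = 4: largest Jordan block has size 2, contributing (x − 4)^2

So m_A(x) = (x - 4)^2 = x^2 - 8*x + 16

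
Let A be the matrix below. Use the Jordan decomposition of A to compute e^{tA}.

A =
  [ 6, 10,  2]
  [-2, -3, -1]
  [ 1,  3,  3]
e^{tA} =
  [-t^2*exp(2*t) + 4*t*exp(2*t) + exp(2*t), -2*t^2*exp(2*t) + 10*t*exp(2*t), 2*t*exp(2*t)]
  [t^2*exp(2*t)/2 - 2*t*exp(2*t), t^2*exp(2*t) - 5*t*exp(2*t) + exp(2*t), -t*exp(2*t)]
  [-t^2*exp(2*t)/2 + t*exp(2*t), -t^2*exp(2*t) + 3*t*exp(2*t), t*exp(2*t) + exp(2*t)]

Strategy: write A = P · J · P⁻¹ where J is a Jordan canonical form, so e^{tA} = P · e^{tJ} · P⁻¹, and e^{tJ} can be computed block-by-block.

A has Jordan form
J =
  [2, 1, 0]
  [0, 2, 1]
  [0, 0, 2]
(up to reordering of blocks).

Per-block formulas:
  For a 3×3 Jordan block J_3(2): exp(t · J_3(2)) = e^(2t)·(I + t·N + (t^2/2)·N^2), where N is the 3×3 nilpotent shift.

After assembling e^{tJ} and conjugating by P, we get:

e^{tA} =
  [-t^2*exp(2*t) + 4*t*exp(2*t) + exp(2*t), -2*t^2*exp(2*t) + 10*t*exp(2*t), 2*t*exp(2*t)]
  [t^2*exp(2*t)/2 - 2*t*exp(2*t), t^2*exp(2*t) - 5*t*exp(2*t) + exp(2*t), -t*exp(2*t)]
  [-t^2*exp(2*t)/2 + t*exp(2*t), -t^2*exp(2*t) + 3*t*exp(2*t), t*exp(2*t) + exp(2*t)]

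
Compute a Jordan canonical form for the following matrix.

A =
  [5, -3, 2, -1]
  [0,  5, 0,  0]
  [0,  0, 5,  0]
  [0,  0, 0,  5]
J_2(5) ⊕ J_1(5) ⊕ J_1(5)

The characteristic polynomial is
  det(x·I − A) = x^4 - 20*x^3 + 150*x^2 - 500*x + 625 = (x - 5)^4

Eigenvalues and multiplicities (the geometric multiplicity of λ is n − rank(A − λI), which equals the number of Jordan blocks for λ):
  λ = 5: algebraic multiplicity = 4, geometric multiplicity = 3

Determining the block sizes for each eigenvalue:
  λ = 5: 3 blocks summing to 4 forces exactly one block of size 2 and the rest size 1 → block sizes [2, 1, 1]

Assembling the blocks gives a Jordan form
J =
  [5, 1, 0, 0]
  [0, 5, 0, 0]
  [0, 0, 5, 0]
  [0, 0, 0, 5]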